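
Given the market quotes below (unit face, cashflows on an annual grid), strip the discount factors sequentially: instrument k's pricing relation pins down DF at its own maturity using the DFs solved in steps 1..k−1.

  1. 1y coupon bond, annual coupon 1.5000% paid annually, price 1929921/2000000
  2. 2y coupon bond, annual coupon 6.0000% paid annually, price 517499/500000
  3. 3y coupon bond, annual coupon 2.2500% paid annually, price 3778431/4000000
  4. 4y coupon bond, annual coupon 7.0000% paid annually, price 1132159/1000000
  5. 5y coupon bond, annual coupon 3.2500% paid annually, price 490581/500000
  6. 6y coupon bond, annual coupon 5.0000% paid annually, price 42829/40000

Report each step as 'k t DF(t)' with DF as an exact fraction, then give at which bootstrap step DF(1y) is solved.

1 1 9507/10000
2 2 4613/5000
3 3 4413/5000
4 4 4389/5000
5 5 8359/10000
6 6 8069/10000
DF(1y) is solved at step 1

step 1 [1y] bond c/1=3/200: DF=(1929921/2000000 − 3/200·(0))/(1+3/200) = 9507/10000 ≈ 0.950700
step 2 [2y] bond c/1=3/50: DF=(517499/500000 − 3/50·(0.950700))/(1+3/50) = 4613/5000 ≈ 0.922600
step 3 [3y] bond c/1=9/400: DF=(3778431/4000000 − 9/400·(0.950700+0.922600))/(1+9/400) = 4413/5000 ≈ 0.882600
step 4 [4y] bond c/1=7/100: DF=(1132159/1000000 − 7/100·(0.950700+0.922600+0.882600))/(1+7/100) = 4389/5000 ≈ 0.877800
step 5 [5y] bond c/1=13/400: DF=(490581/500000 − 13/400·(0.950700+0.922600+0.882600+0.877800))/(1+13/400) = 8359/10000 ≈ 0.835900
step 6 [6y] bond c/1=1/20: DF=(42829/40000 − 1/20·(0.950700+0.922600+0.882600+0.877800+0.835900))/(1+1/20) = 8069/10000 ≈ 0.806900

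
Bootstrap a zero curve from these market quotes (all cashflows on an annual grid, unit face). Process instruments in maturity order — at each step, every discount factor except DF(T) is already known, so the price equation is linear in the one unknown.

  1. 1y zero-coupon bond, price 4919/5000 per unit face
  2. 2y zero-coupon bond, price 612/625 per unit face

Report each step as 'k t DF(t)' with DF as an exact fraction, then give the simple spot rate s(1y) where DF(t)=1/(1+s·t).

step 1 [1y] zero: DF = P = 4919/5000 ≈ 0.983800
step 2 [2y] zero: DF = P = 612/625 ≈ 0.979200

1 1 4919/5000
2 2 612/625
s(1y) = (1/(4919/5000) − 1)/(1) = 81/4919 ≈ 1.6467%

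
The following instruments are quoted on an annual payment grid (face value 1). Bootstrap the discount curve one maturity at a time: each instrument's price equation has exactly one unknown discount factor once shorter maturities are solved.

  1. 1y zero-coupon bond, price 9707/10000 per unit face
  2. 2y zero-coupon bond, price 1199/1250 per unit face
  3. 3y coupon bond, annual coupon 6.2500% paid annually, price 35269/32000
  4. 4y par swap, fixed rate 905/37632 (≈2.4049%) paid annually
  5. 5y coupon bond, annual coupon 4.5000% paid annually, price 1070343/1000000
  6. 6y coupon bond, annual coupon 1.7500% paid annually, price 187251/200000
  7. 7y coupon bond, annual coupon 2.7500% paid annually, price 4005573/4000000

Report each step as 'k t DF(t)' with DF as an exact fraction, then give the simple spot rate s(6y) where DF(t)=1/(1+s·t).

step 1 [1y] zero: DF = P = 9707/10000 ≈ 0.970700
step 2 [2y] zero: DF = P = 1199/1250 ≈ 0.959200
step 3 [3y] bond c/1=1/16: DF=(35269/32000 − 1/16·(0.970700+0.959200))/(1+1/16) = 4619/5000 ≈ 0.923800
step 4 [4y] swap r/1=905/37632: DF=(1 − 905/37632·(0.970700+0.959200+0.923800))/(1+905/37632) = 1819/2000 ≈ 0.909500
step 5 [5y] bond c/1=9/200: DF=(1070343/1000000 − 9/200·(0.970700+0.959200+0.923800+0.909500))/(1+9/200) = 4311/5000 ≈ 0.862200
step 6 [6y] bond c/1=7/400: DF=(187251/200000 − 7/400·(0.970700+0.959200+0.923800+0.909500+0.862200))/(1+7/400) = 4203/5000 ≈ 0.840600
step 7 [7y] bond c/1=11/400: DF=(4005573/4000000 − 11/400·(0.970700+0.959200+0.923800+0.909500+0.862200+0.840600))/(1+11/400) = 8283/10000 ≈ 0.828300

1 1 9707/10000
2 2 1199/1250
3 3 4619/5000
4 4 1819/2000
5 5 4311/5000
6 6 4203/5000
7 7 8283/10000
s(6y) = (1/(4203/5000) − 1)/(6) = 797/25218 ≈ 3.1604%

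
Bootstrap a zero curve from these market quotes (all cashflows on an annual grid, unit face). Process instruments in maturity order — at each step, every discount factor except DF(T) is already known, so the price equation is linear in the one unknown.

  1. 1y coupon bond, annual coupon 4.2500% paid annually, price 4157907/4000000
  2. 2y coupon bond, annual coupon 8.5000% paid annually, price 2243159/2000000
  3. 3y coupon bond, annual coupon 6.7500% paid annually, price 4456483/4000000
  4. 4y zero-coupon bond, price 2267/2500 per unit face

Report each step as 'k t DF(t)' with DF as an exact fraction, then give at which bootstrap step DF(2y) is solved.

1 1 9971/10000
2 2 2389/2500
3 3 4601/5000
4 4 2267/2500
DF(2y) is solved at step 2

step 1 [1y] bond c/1=17/400: DF=(4157907/4000000 − 17/400·(0))/(1+17/400) = 9971/10000 ≈ 0.997100
step 2 [2y] bond c/1=17/200: DF=(2243159/2000000 − 17/200·(0.997100))/(1+17/200) = 2389/2500 ≈ 0.955600
step 3 [3y] bond c/1=27/400: DF=(4456483/4000000 − 27/400·(0.997100+0.955600))/(1+27/400) = 4601/5000 ≈ 0.920200
step 4 [4y] zero: DF = P = 2267/2500 ≈ 0.906800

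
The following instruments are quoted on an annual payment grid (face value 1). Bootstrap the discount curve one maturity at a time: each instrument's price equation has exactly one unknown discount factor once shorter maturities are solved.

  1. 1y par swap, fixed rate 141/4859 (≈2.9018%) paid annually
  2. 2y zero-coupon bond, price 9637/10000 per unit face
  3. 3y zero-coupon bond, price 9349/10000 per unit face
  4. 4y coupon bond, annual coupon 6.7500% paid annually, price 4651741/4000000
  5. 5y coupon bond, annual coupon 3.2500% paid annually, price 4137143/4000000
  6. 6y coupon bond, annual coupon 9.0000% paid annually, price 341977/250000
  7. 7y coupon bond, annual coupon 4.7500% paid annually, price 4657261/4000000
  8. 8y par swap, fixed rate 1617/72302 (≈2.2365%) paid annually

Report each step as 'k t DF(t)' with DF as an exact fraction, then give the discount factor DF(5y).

1 1 4859/5000
2 2 9637/10000
3 3 9349/10000
4 4 9079/10000
5 5 2207/2500
6 6 8701/10000
7 7 8607/10000
8 8 8383/10000
DF(5y) = 2207/2500 ≈ 0.882800

step 1 [1y] swap r/1=141/4859: DF=(1 − 141/4859·(0))/(1+141/4859) = 4859/5000 ≈ 0.971800
step 2 [2y] zero: DF = P = 9637/10000 ≈ 0.963700
step 3 [3y] zero: DF = P = 9349/10000 ≈ 0.934900
step 4 [4y] bond c/1=27/400: DF=(4651741/4000000 − 27/400·(0.971800+0.963700+0.934900))/(1+27/400) = 9079/10000 ≈ 0.907900
step 5 [5y] bond c/1=13/400: DF=(4137143/4000000 − 13/400·(0.971800+0.963700+0.934900+0.907900))/(1+13/400) = 2207/2500 ≈ 0.882800
step 6 [6y] bond c/1=9/100: DF=(341977/250000 − 9/100·(0.971800+0.963700+0.934900+0.907900+0.882800))/(1+9/100) = 8701/10000 ≈ 0.870100
step 7 [7y] bond c/1=19/400: DF=(4657261/4000000 − 19/400·(0.971800+0.963700+0.934900+0.907900+0.882800+0.870100))/(1+19/400) = 8607/10000 ≈ 0.860700
step 8 [8y] swap r/1=1617/72302: DF=(1 − 1617/72302·(0.971800+0.963700+0.934900+0.907900+0.882800+0.870100+0.860700))/(1+1617/72302) = 8383/10000 ≈ 0.838300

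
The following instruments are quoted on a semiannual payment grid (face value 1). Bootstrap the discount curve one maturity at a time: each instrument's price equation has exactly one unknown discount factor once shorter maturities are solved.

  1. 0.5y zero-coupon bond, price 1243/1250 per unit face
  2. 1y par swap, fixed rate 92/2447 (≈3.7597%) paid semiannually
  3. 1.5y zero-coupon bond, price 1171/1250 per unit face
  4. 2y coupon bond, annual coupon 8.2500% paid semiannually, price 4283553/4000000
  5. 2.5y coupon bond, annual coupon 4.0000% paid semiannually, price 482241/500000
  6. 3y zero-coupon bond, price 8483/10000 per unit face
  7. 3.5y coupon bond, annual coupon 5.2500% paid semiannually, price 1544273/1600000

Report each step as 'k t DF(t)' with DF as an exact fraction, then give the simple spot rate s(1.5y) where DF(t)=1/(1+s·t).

step 1 [0.5y] zero: DF = P = 1243/1250 ≈ 0.994400
step 2 [1y] swap r/2=46/2447: DF=(1 − 46/2447·(0.994400))/(1+46/2447) = 602/625 ≈ 0.963200
step 3 [1.5y] zero: DF = P = 1171/1250 ≈ 0.936800
step 4 [2y] bond c/2=33/800: DF=(4283553/4000000 − 33/800·(0.994400+0.963200+0.936800))/(1+33/800) = 4569/5000 ≈ 0.913800
step 5 [2.5y] bond c/2=1/50: DF=(482241/500000 − 1/50·(0.994400+0.963200+0.936800+0.913800))/(1+1/50) = 8709/10000 ≈ 0.870900
step 6 [3y] zero: DF = P = 8483/10000 ≈ 0.848300
step 7 [3.5y] bond c/2=21/800: DF=(1544273/1600000 − 21/800·(0.994400+0.963200+0.936800+0.913800+0.870900+0.848300))/(1+21/800) = 7991/10000 ≈ 0.799100

1 1/2 1243/1250
2 1 602/625
3 3/2 1171/1250
4 2 4569/5000
5 5/2 8709/10000
6 3 8483/10000
7 7/2 7991/10000
s(1.5y) = (1/(1171/1250) − 1)/(3/2) = 158/3513 ≈ 4.4976%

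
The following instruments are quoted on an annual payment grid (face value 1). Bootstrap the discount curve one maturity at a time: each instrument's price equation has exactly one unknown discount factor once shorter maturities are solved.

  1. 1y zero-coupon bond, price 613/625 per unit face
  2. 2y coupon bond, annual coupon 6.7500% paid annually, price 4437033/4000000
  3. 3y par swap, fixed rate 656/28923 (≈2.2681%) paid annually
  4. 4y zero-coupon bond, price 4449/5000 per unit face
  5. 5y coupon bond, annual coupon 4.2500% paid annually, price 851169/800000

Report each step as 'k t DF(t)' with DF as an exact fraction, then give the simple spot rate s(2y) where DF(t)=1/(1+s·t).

step 1 [1y] zero: DF = P = 613/625 ≈ 0.980800
step 2 [2y] bond c/1=27/400: DF=(4437033/4000000 − 27/400·(0.980800))/(1+27/400) = 9771/10000 ≈ 0.977100
step 3 [3y] swap r/1=656/28923: DF=(1 − 656/28923·(0.980800+0.977100))/(1+656/28923) = 584/625 ≈ 0.934400
step 4 [4y] zero: DF = P = 4449/5000 ≈ 0.889800
step 5 [5y] bond c/1=17/400: DF=(851169/800000 − 17/400·(0.980800+0.977100+0.934400+0.889800))/(1+17/400) = 1083/1250 ≈ 0.866400

1 1 613/625
2 2 9771/10000
3 3 584/625
4 4 4449/5000
5 5 1083/1250
s(2y) = (1/(9771/10000) − 1)/(2) = 229/19542 ≈ 1.1718%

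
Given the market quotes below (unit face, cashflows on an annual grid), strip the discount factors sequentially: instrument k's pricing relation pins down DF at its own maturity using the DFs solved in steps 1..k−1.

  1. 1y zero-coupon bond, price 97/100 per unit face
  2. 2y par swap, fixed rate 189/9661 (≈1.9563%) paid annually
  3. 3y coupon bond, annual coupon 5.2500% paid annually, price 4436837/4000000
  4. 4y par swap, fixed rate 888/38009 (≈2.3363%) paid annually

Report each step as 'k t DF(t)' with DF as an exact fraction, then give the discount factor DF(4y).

1 1 97/100
2 2 4811/5000
3 3 383/400
4 4 1139/1250
DF(4y) = 1139/1250 ≈ 0.911200

step 1 [1y] zero: DF = P = 97/100 ≈ 0.970000
step 2 [2y] swap r/1=189/9661: DF=(1 − 189/9661·(0.970000))/(1+189/9661) = 4811/5000 ≈ 0.962200
step 3 [3y] bond c/1=21/400: DF=(4436837/4000000 − 21/400·(0.970000+0.962200))/(1+21/400) = 383/400 ≈ 0.957500
step 4 [4y] swap r/1=888/38009: DF=(1 − 888/38009·(0.970000+0.962200+0.957500))/(1+888/38009) = 1139/1250 ≈ 0.911200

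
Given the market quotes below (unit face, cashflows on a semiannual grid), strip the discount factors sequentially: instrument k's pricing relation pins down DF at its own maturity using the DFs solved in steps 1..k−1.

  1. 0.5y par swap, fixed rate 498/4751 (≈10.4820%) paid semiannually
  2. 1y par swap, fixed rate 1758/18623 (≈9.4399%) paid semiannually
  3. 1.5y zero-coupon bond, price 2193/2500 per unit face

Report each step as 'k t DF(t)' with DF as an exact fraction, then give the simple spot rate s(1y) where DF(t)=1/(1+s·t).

1 1/2 4751/5000
2 1 9121/10000
3 3/2 2193/2500
s(1y) = (1/(9121/10000) − 1)/(1) = 879/9121 ≈ 9.6371%

step 1 [0.5y] swap r/2=249/4751: DF=(1 − 249/4751·(0))/(1+249/4751) = 4751/5000 ≈ 0.950200
step 2 [1y] swap r/2=879/18623: DF=(1 − 879/18623·(0.950200))/(1+879/18623) = 9121/10000 ≈ 0.912100
step 3 [1.5y] zero: DF = P = 2193/2500 ≈ 0.877200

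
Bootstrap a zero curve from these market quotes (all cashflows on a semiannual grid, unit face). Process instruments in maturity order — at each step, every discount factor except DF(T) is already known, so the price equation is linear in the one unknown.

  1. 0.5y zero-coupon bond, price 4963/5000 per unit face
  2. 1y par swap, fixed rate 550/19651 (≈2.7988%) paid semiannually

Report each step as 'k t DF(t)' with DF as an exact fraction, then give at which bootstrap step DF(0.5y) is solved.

step 1 [0.5y] zero: DF = P = 4963/5000 ≈ 0.992600
step 2 [1y] swap r/2=275/19651: DF=(1 − 275/19651·(0.992600))/(1+275/19651) = 389/400 ≈ 0.972500

1 1/2 4963/5000
2 1 389/400
DF(0.5y) is solved at step 1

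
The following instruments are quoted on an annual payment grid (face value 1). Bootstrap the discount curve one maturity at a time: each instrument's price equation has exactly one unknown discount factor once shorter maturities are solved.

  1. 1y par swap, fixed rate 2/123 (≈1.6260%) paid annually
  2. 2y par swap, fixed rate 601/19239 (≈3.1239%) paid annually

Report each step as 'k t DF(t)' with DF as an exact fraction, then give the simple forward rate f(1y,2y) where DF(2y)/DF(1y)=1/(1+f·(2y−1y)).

1 1 123/125
2 2 9399/10000
f(1y,2y) = ((123/125)/(9399/10000) − 1)/(1) = 147/3133 ≈ 4.6920%

step 1 [1y] swap r/1=2/123: DF=(1 − 2/123·(0))/(1+2/123) = 123/125 ≈ 0.984000
step 2 [2y] swap r/1=601/19239: DF=(1 − 601/19239·(0.984000))/(1+601/19239) = 9399/10000 ≈ 0.939900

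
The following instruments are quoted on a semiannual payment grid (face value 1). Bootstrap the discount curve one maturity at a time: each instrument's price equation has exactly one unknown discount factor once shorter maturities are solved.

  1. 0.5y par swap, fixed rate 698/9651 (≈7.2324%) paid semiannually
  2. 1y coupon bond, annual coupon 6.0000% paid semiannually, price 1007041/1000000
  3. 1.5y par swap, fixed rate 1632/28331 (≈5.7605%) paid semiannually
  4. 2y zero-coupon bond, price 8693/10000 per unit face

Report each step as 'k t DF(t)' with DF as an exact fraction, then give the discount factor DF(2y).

1 1/2 9651/10000
2 1 1187/1250
3 3/2 574/625
4 2 8693/10000
DF(2y) = 8693/10000 ≈ 0.869300

step 1 [0.5y] swap r/2=349/9651: DF=(1 − 349/9651·(0))/(1+349/9651) = 9651/10000 ≈ 0.965100
step 2 [1y] bond c/2=3/100: DF=(1007041/1000000 − 3/100·(0.965100))/(1+3/100) = 1187/1250 ≈ 0.949600
step 3 [1.5y] swap r/2=816/28331: DF=(1 − 816/28331·(0.965100+0.949600))/(1+816/28331) = 574/625 ≈ 0.918400
step 4 [2y] zero: DF = P = 8693/10000 ≈ 0.869300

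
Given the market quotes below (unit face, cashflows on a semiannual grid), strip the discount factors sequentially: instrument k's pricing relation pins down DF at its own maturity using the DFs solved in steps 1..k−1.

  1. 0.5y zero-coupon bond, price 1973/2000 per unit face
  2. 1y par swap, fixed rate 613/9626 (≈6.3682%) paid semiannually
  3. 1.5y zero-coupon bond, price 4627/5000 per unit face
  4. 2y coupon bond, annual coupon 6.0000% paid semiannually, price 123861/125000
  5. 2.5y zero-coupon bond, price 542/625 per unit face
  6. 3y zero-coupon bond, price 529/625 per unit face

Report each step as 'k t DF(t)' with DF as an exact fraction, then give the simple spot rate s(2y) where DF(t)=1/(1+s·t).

1 1/2 1973/2000
2 1 9387/10000
3 3/2 4627/5000
4 2 879/1000
5 5/2 542/625
6 3 529/625
s(2y) = (1/(879/1000) − 1)/(2) = 121/1758 ≈ 6.8828%

step 1 [0.5y] zero: DF = P = 1973/2000 ≈ 0.986500
step 2 [1y] swap r/2=613/19252: DF=(1 − 613/19252·(0.986500))/(1+613/19252) = 9387/10000 ≈ 0.938700
step 3 [1.5y] zero: DF = P = 4627/5000 ≈ 0.925400
step 4 [2y] bond c/2=3/100: DF=(123861/125000 − 3/100·(0.986500+0.938700+0.925400))/(1+3/100) = 879/1000 ≈ 0.879000
step 5 [2.5y] zero: DF = P = 542/625 ≈ 0.867200
step 6 [3y] zero: DF = P = 529/625 ≈ 0.846400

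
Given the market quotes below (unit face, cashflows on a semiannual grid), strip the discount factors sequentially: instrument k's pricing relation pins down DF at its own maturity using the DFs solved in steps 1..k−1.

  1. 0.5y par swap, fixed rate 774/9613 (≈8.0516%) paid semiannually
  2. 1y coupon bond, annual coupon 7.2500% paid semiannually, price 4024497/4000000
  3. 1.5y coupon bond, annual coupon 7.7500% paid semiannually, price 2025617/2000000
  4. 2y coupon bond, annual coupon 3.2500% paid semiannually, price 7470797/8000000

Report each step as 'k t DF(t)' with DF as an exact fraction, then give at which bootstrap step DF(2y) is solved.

1 1/2 9613/10000
2 1 9373/10000
3 3/2 4521/5000
4 2 8741/10000
DF(2y) is solved at step 4

step 1 [0.5y] swap r/2=387/9613: DF=(1 − 387/9613·(0))/(1+387/9613) = 9613/10000 ≈ 0.961300
step 2 [1y] bond c/2=29/800: DF=(4024497/4000000 − 29/800·(0.961300))/(1+29/800) = 9373/10000 ≈ 0.937300
step 3 [1.5y] bond c/2=31/800: DF=(2025617/2000000 − 31/800·(0.961300+0.937300))/(1+31/800) = 4521/5000 ≈ 0.904200
step 4 [2y] bond c/2=13/800: DF=(7470797/8000000 − 13/800·(0.961300+0.937300+0.904200))/(1+13/800) = 8741/10000 ≈ 0.874100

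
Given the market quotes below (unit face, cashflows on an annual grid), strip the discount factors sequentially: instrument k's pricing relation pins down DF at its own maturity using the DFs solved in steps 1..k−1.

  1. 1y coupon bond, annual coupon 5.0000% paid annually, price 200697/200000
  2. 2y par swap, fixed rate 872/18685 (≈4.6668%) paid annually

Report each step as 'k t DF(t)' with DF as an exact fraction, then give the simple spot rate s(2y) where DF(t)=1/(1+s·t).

step 1 [1y] bond c/1=1/20: DF=(200697/200000 − 1/20·(0))/(1+1/20) = 9557/10000 ≈ 0.955700
step 2 [2y] swap r/1=872/18685: DF=(1 − 872/18685·(0.955700))/(1+872/18685) = 1141/1250 ≈ 0.912800

1 1 9557/10000
2 2 1141/1250
s(2y) = (1/(1141/1250) − 1)/(2) = 109/2282 ≈ 4.7765%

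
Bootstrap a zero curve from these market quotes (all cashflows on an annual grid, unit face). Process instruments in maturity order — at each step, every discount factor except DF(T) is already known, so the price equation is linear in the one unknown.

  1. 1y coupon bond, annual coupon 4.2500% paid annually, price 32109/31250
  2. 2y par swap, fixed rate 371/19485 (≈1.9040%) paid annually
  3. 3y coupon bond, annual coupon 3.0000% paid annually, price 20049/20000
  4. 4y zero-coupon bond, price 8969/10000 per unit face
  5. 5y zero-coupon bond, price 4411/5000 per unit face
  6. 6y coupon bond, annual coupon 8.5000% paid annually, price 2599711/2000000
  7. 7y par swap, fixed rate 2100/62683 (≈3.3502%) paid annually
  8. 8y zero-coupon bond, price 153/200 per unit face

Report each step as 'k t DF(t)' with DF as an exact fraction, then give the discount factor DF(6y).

1 1 616/625
2 2 9629/10000
3 3 1833/2000
4 4 8969/10000
5 5 4411/5000
6 6 4171/5000
7 7 79/100
8 8 153/200
DF(6y) = 4171/5000 ≈ 0.834200

step 1 [1y] bond c/1=17/400: DF=(32109/31250 − 17/400·(0))/(1+17/400) = 616/625 ≈ 0.985600
step 2 [2y] swap r/1=371/19485: DF=(1 − 371/19485·(0.985600))/(1+371/19485) = 9629/10000 ≈ 0.962900
step 3 [3y] bond c/1=3/100: DF=(20049/20000 − 3/100·(0.985600+0.962900))/(1+3/100) = 1833/2000 ≈ 0.916500
step 4 [4y] zero: DF = P = 8969/10000 ≈ 0.896900
step 5 [5y] zero: DF = P = 4411/5000 ≈ 0.882200
step 6 [6y] bond c/1=17/200: DF=(2599711/2000000 − 17/200·(0.985600+0.962900+0.916500+0.896900+0.882200))/(1+17/200) = 4171/5000 ≈ 0.834200
step 7 [7y] swap r/1=2100/62683: DF=(1 − 2100/62683·(0.985600+0.962900+0.916500+0.896900+0.882200+0.834200))/(1+2100/62683) = 79/100 ≈ 0.790000
step 8 [8y] zero: DF = P = 153/200 ≈ 0.765000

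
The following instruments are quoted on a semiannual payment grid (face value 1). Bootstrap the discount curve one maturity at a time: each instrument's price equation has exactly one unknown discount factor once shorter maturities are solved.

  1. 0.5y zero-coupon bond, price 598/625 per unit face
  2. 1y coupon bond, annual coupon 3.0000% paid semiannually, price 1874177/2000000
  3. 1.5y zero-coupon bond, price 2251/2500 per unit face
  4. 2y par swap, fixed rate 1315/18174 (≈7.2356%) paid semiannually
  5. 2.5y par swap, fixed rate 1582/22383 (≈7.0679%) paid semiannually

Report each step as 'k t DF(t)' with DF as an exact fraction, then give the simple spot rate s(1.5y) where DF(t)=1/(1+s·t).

1 1/2 598/625
2 1 9091/10000
3 3/2 2251/2500
4 2 1737/2000
5 5/2 4209/5000
s(1.5y) = (1/(2251/2500) − 1)/(3/2) = 166/2251 ≈ 7.3745%

step 1 [0.5y] zero: DF = P = 598/625 ≈ 0.956800
step 2 [1y] bond c/2=3/200: DF=(1874177/2000000 − 3/200·(0.956800))/(1+3/200) = 9091/10000 ≈ 0.909100
step 3 [1.5y] zero: DF = P = 2251/2500 ≈ 0.900400
step 4 [2y] swap r/2=1315/36348: DF=(1 − 1315/36348·(0.956800+0.909100+0.900400))/(1+1315/36348) = 1737/2000 ≈ 0.868500
step 5 [2.5y] swap r/2=791/22383: DF=(1 − 791/22383·(0.956800+0.909100+0.900400+0.868500))/(1+791/22383) = 4209/5000 ≈ 0.841800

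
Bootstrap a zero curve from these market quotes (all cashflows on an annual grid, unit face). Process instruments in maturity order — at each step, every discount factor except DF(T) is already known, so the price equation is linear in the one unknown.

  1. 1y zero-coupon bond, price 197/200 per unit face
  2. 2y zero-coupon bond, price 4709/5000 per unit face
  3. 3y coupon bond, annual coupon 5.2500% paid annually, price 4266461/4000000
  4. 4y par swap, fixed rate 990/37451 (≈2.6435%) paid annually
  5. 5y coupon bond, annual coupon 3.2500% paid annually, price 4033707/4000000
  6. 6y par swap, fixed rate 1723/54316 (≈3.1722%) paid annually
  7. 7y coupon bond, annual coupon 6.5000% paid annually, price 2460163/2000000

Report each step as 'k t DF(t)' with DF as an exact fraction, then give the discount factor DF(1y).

step 1 [1y] zero: DF = P = 197/200 ≈ 0.985000
step 2 [2y] zero: DF = P = 4709/5000 ≈ 0.941800
step 3 [3y] bond c/1=21/400: DF=(4266461/4000000 − 21/400·(0.985000+0.941800))/(1+21/400) = 9173/10000 ≈ 0.917300
step 4 [4y] swap r/1=990/37451: DF=(1 − 990/37451·(0.985000+0.941800+0.917300))/(1+990/37451) = 901/1000 ≈ 0.901000
step 5 [5y] bond c/1=13/400: DF=(4033707/4000000 − 13/400·(0.985000+0.941800+0.917300+0.901000))/(1+13/400) = 2147/2500 ≈ 0.858800
step 6 [6y] swap r/1=1723/54316: DF=(1 − 1723/54316·(0.985000+0.941800+0.917300+0.901000+0.858800))/(1+1723/54316) = 8277/10000 ≈ 0.827700
step 7 [7y] bond c/1=13/200: DF=(2460163/2000000 − 13/200·(0.985000+0.941800+0.917300+0.901000+0.858800+0.827700))/(1+13/200) = 1647/2000 ≈ 0.823500

1 1 197/200
2 2 4709/5000
3 3 9173/10000
4 4 901/1000
5 5 2147/2500
6 6 8277/10000
7 7 1647/2000
DF(1y) = 197/200 ≈ 0.985000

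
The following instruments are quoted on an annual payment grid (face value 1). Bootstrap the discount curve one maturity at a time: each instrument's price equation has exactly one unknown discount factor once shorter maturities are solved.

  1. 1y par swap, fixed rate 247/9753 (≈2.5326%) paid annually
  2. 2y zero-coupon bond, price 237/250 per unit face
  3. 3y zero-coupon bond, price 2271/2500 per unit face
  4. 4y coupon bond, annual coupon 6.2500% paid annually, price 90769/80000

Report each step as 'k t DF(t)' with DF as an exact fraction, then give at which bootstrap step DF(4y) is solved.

step 1 [1y] swap r/1=247/9753: DF=(1 − 247/9753·(0))/(1+247/9753) = 9753/10000 ≈ 0.975300
step 2 [2y] zero: DF = P = 237/250 ≈ 0.948000
step 3 [3y] zero: DF = P = 2271/2500 ≈ 0.908400
step 4 [4y] bond c/1=1/16: DF=(90769/80000 − 1/16·(0.975300+0.948000+0.908400))/(1+1/16) = 9013/10000 ≈ 0.901300

1 1 9753/10000
2 2 237/250
3 3 2271/2500
4 4 9013/10000
DF(4y) is solved at step 4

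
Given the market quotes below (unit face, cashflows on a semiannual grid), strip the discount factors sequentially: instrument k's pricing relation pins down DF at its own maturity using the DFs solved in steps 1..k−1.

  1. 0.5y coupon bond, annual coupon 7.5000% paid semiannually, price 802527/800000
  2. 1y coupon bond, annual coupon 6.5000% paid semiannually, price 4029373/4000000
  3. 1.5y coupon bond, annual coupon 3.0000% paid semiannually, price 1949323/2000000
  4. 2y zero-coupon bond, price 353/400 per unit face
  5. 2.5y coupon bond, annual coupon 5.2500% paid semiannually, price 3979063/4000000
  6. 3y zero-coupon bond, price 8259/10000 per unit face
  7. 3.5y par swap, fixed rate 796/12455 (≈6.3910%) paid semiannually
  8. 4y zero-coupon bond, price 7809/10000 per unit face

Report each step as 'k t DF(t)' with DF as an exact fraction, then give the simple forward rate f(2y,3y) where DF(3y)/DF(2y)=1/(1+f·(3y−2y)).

step 1 [0.5y] bond c/2=3/80: DF=(802527/800000 − 3/80·(0))/(1+3/80) = 9669/10000 ≈ 0.966900
step 2 [1y] bond c/2=13/400: DF=(4029373/4000000 − 13/400·(0.966900))/(1+13/400) = 2363/2500 ≈ 0.945200
step 3 [1.5y] bond c/2=3/200: DF=(1949323/2000000 − 3/200·(0.966900+0.945200))/(1+3/200) = 233/250 ≈ 0.932000
step 4 [2y] zero: DF = P = 353/400 ≈ 0.882500
step 5 [2.5y] bond c/2=21/800: DF=(3979063/4000000 − 21/800·(0.966900+0.945200+0.932000+0.882500))/(1+21/800) = 437/500 ≈ 0.874000
step 6 [3y] zero: DF = P = 8259/10000 ≈ 0.825900
step 7 [3.5y] swap r/2=398/12455: DF=(1 − 398/12455·(0.966900+0.945200+0.932000+0.882500+0.874000+0.825900))/(1+398/12455) = 801/1000 ≈ 0.801000
step 8 [4y] zero: DF = P = 7809/10000 ≈ 0.780900

1 1/2 9669/10000
2 1 2363/2500
3 3/2 233/250
4 2 353/400
5 5/2 437/500
6 3 8259/10000
7 7/2 801/1000
8 4 7809/10000
f(2y,3y) = ((353/400)/(8259/10000) − 1)/(1) = 566/8259 ≈ 6.8531%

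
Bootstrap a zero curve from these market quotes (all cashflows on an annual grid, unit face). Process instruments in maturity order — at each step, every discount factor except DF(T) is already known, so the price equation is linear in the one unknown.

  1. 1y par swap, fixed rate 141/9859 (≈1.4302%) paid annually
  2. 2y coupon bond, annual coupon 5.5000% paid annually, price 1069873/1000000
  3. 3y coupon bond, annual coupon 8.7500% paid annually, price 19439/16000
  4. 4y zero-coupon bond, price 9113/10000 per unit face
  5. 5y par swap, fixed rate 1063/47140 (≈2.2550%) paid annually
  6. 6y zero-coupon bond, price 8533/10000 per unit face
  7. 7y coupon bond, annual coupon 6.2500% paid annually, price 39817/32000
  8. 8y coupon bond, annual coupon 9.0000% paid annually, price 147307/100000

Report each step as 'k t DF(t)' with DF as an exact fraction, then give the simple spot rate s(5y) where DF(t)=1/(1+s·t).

1 1 9859/10000
2 2 9627/10000
3 3 2401/2500
4 4 9113/10000
5 5 8937/10000
6 6 8533/10000
7 7 2109/2500
8 8 8221/10000
s(5y) = (1/(8937/10000) − 1)/(5) = 1063/44685 ≈ 2.3789%

step 1 [1y] swap r/1=141/9859: DF=(1 − 141/9859·(0))/(1+141/9859) = 9859/10000 ≈ 0.985900
step 2 [2y] bond c/1=11/200: DF=(1069873/1000000 − 11/200·(0.985900))/(1+11/200) = 9627/10000 ≈ 0.962700
step 3 [3y] bond c/1=7/80: DF=(19439/16000 − 7/80·(0.985900+0.962700))/(1+7/80) = 2401/2500 ≈ 0.960400
step 4 [4y] zero: DF = P = 9113/10000 ≈ 0.911300
step 5 [5y] swap r/1=1063/47140: DF=(1 − 1063/47140·(0.985900+0.962700+0.960400+0.911300))/(1+1063/47140) = 8937/10000 ≈ 0.893700
step 6 [6y] zero: DF = P = 8533/10000 ≈ 0.853300
step 7 [7y] bond c/1=1/16: DF=(39817/32000 − 1/16·(0.985900+0.962700+0.960400+0.911300+0.893700+0.853300))/(1+1/16) = 2109/2500 ≈ 0.843600
step 8 [8y] bond c/1=9/100: DF=(147307/100000 − 9/100·(0.985900+0.962700+0.960400+0.911300+0.893700+0.853300+0.843600))/(1+9/100) = 8221/10000 ≈ 0.822100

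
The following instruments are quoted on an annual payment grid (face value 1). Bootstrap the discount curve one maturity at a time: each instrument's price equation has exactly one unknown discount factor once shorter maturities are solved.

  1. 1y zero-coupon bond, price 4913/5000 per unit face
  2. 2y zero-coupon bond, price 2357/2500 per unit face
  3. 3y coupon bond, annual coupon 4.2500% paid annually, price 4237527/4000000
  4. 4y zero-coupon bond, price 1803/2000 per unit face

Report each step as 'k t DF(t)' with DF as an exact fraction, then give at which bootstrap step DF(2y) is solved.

1 1 4913/5000
2 2 2357/2500
3 3 9377/10000
4 4 1803/2000
DF(2y) is solved at step 2

step 1 [1y] zero: DF = P = 4913/5000 ≈ 0.982600
step 2 [2y] zero: DF = P = 2357/2500 ≈ 0.942800
step 3 [3y] bond c/1=17/400: DF=(4237527/4000000 − 17/400·(0.982600+0.942800))/(1+17/400) = 9377/10000 ≈ 0.937700
step 4 [4y] zero: DF = P = 1803/2000 ≈ 0.901500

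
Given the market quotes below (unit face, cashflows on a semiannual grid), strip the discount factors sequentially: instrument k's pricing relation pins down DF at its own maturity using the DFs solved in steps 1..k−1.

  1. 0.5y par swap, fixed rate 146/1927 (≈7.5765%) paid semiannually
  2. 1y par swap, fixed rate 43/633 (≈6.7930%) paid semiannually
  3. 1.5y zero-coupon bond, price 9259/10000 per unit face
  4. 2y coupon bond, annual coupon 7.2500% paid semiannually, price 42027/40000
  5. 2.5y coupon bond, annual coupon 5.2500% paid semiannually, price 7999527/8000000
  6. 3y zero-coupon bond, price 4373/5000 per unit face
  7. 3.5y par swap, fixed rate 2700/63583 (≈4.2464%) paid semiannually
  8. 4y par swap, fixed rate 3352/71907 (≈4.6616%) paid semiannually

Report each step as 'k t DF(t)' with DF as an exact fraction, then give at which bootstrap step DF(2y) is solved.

1 1/2 1927/2000
2 1 1871/2000
3 3/2 9259/10000
4 2 9151/10000
5 5/2 8787/10000
6 3 4373/5000
7 7/2 173/200
8 4 2081/2500
DF(2y) is solved at step 4

step 1 [0.5y] swap r/2=73/1927: DF=(1 − 73/1927·(0))/(1+73/1927) = 1927/2000 ≈ 0.963500
step 2 [1y] swap r/2=43/1266: DF=(1 − 43/1266·(0.963500))/(1+43/1266) = 1871/2000 ≈ 0.935500
step 3 [1.5y] zero: DF = P = 9259/10000 ≈ 0.925900
step 4 [2y] bond c/2=29/800: DF=(42027/40000 − 29/800·(0.963500+0.935500+0.925900))/(1+29/800) = 9151/10000 ≈ 0.915100
step 5 [2.5y] bond c/2=21/800: DF=(7999527/8000000 − 21/800·(0.963500+0.935500+0.925900+0.915100))/(1+21/800) = 8787/10000 ≈ 0.878700
step 6 [3y] zero: DF = P = 4373/5000 ≈ 0.874600
step 7 [3.5y] swap r/2=1350/63583: DF=(1 − 1350/63583·(0.963500+0.935500+0.925900+0.915100+0.878700+0.874600))/(1+1350/63583) = 173/200 ≈ 0.865000
step 8 [4y] swap r/2=1676/71907: DF=(1 − 1676/71907·(0.963500+0.935500+0.925900+0.915100+0.878700+0.874600+0.865000))/(1+1676/71907) = 2081/2500 ≈ 0.832400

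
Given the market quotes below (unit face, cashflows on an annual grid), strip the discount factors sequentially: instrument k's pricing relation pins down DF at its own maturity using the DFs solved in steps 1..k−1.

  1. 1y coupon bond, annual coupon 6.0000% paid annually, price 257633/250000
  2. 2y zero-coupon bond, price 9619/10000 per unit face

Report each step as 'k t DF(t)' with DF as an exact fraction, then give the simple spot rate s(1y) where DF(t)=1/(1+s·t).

step 1 [1y] bond c/1=3/50: DF=(257633/250000 − 3/50·(0))/(1+3/50) = 4861/5000 ≈ 0.972200
step 2 [2y] zero: DF = P = 9619/10000 ≈ 0.961900

1 1 4861/5000
2 2 9619/10000
s(1y) = (1/(4861/5000) − 1)/(1) = 139/4861 ≈ 2.8595%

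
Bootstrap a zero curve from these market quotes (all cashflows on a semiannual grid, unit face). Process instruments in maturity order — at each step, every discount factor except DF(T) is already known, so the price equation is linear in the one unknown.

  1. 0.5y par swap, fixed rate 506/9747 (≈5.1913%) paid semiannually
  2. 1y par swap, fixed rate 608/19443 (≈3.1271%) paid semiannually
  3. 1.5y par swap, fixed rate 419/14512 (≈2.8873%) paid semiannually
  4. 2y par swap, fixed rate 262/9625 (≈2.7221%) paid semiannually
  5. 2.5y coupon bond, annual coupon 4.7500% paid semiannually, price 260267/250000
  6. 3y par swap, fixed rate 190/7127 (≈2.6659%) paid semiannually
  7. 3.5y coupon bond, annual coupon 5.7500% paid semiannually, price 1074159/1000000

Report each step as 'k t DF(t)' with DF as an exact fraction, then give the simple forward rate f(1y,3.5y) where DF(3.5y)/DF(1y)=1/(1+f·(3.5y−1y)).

step 1 [0.5y] swap r/2=253/9747: DF=(1 − 253/9747·(0))/(1+253/9747) = 9747/10000 ≈ 0.974700
step 2 [1y] swap r/2=304/19443: DF=(1 − 304/19443·(0.974700))/(1+304/19443) = 606/625 ≈ 0.969600
step 3 [1.5y] swap r/2=419/29024: DF=(1 − 419/29024·(0.974700+0.969600))/(1+419/29024) = 9581/10000 ≈ 0.958100
step 4 [2y] swap r/2=131/9625: DF=(1 − 131/9625·(0.974700+0.969600+0.958100))/(1+131/9625) = 2369/2500 ≈ 0.947600
step 5 [2.5y] bond c/2=19/800: DF=(260267/250000 − 19/800·(0.974700+0.969600+0.958100+0.947600))/(1+19/800) = 2319/2500 ≈ 0.927600
step 6 [3y] swap r/2=95/7127: DF=(1 − 95/7127·(0.974700+0.969600+0.958100+0.947600+0.927600))/(1+95/7127) = 231/250 ≈ 0.924000
step 7 [3.5y] bond c/2=23/800: DF=(1074159/1000000 − 23/800·(0.974700+0.969600+0.958100+0.947600+0.927600+0.924000))/(1+23/800) = 553/625 ≈ 0.884800

1 1/2 9747/10000
2 1 606/625
3 3/2 9581/10000
4 2 2369/2500
5 5/2 2319/2500
6 3 231/250
7 7/2 553/625
f(1y,3.5y) = ((606/625)/(553/625) − 1)/(5/2) = 106/2765 ≈ 3.8336%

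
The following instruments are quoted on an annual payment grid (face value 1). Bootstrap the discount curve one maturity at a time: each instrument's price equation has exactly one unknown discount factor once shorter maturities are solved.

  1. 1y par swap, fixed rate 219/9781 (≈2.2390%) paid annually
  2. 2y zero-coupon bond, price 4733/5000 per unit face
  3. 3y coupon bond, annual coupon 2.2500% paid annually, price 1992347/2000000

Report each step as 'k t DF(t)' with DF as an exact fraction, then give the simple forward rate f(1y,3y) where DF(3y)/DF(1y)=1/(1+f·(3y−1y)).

step 1 [1y] swap r/1=219/9781: DF=(1 − 219/9781·(0))/(1+219/9781) = 9781/10000 ≈ 0.978100
step 2 [2y] zero: DF = P = 4733/5000 ≈ 0.946600
step 3 [3y] bond c/1=9/400: DF=(1992347/2000000 − 9/400·(0.978100+0.946600))/(1+9/400) = 9319/10000 ≈ 0.931900

1 1 9781/10000
2 2 4733/5000
3 3 9319/10000
f(1y,3y) = ((9781/10000)/(9319/10000) − 1)/(2) = 231/9319 ≈ 2.4788%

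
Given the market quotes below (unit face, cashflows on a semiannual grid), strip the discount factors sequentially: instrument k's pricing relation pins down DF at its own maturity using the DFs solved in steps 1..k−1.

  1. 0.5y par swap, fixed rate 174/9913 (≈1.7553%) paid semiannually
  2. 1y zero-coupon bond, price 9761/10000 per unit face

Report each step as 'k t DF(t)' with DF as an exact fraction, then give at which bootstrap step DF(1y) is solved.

1 1/2 9913/10000
2 1 9761/10000
DF(1y) is solved at step 2

step 1 [0.5y] swap r/2=87/9913: DF=(1 − 87/9913·(0))/(1+87/9913) = 9913/10000 ≈ 0.991300
step 2 [1y] zero: DF = P = 9761/10000 ≈ 0.976100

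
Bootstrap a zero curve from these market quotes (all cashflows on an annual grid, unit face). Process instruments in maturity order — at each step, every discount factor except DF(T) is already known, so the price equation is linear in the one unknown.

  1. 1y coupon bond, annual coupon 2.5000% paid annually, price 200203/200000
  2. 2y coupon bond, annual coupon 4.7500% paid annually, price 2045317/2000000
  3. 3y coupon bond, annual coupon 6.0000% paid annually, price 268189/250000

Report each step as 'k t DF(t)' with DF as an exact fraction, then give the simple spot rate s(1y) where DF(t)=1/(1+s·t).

1 1 4883/5000
2 2 233/250
3 3 113/125
s(1y) = (1/(4883/5000) − 1)/(1) = 117/4883 ≈ 2.3961%

step 1 [1y] bond c/1=1/40: DF=(200203/200000 − 1/40·(0))/(1+1/40) = 4883/5000 ≈ 0.976600
step 2 [2y] bond c/1=19/400: DF=(2045317/2000000 − 19/400·(0.976600))/(1+19/400) = 233/250 ≈ 0.932000
step 3 [3y] bond c/1=3/50: DF=(268189/250000 − 3/50·(0.976600+0.932000))/(1+3/50) = 113/125 ≈ 0.904000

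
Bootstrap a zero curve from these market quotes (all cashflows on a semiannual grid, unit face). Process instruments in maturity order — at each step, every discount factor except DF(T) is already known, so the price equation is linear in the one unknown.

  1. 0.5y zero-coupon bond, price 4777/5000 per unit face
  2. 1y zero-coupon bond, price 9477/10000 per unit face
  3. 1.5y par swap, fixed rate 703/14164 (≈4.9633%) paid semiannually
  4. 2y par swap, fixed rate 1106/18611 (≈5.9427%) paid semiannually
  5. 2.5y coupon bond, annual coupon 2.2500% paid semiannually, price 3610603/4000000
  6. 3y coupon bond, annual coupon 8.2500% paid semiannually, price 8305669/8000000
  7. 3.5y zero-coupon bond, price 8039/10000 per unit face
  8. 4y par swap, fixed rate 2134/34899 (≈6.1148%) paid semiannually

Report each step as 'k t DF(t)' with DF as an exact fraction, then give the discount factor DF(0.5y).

1 1/2 4777/5000
2 1 9477/10000
3 3/2 9297/10000
4 2 4447/5000
5 5/2 532/625
6 3 8159/10000
7 7/2 8039/10000
8 4 3933/5000
DF(0.5y) = 4777/5000 ≈ 0.955400

step 1 [0.5y] zero: DF = P = 4777/5000 ≈ 0.955400
step 2 [1y] zero: DF = P = 9477/10000 ≈ 0.947700
step 3 [1.5y] swap r/2=703/28328: DF=(1 − 703/28328·(0.955400+0.947700))/(1+703/28328) = 9297/10000 ≈ 0.929700
step 4 [2y] swap r/2=553/18611: DF=(1 − 553/18611·(0.955400+0.947700+0.929700))/(1+553/18611) = 4447/5000 ≈ 0.889400
step 5 [2.5y] bond c/2=9/800: DF=(3610603/4000000 − 9/800·(0.955400+0.947700+0.929700+0.889400))/(1+9/800) = 532/625 ≈ 0.851200
step 6 [3y] bond c/2=33/800: DF=(8305669/8000000 − 33/800·(0.955400+0.947700+0.929700+0.889400+0.851200))/(1+33/800) = 8159/10000 ≈ 0.815900
step 7 [3.5y] zero: DF = P = 8039/10000 ≈ 0.803900
step 8 [4y] swap r/2=1067/34899: DF=(1 − 1067/34899·(0.955400+0.947700+0.929700+0.889400+0.851200+0.815900+0.803900))/(1+1067/34899) = 3933/5000 ≈ 0.786600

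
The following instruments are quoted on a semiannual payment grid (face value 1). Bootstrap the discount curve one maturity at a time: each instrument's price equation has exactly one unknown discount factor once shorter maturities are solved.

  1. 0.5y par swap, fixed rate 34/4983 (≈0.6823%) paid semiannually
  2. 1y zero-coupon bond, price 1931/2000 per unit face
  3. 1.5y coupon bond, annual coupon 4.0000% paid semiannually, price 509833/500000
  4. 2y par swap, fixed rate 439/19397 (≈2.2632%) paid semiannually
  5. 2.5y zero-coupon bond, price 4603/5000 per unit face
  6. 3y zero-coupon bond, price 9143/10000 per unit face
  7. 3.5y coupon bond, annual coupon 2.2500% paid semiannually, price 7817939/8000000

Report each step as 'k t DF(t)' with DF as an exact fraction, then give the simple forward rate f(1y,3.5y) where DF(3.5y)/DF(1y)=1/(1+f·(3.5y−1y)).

1 1/2 4983/5000
2 1 1931/2000
3 3/2 2403/2500
4 2 9561/10000
5 5/2 4603/5000
6 3 9143/10000
7 7/2 2257/2500
f(1y,3.5y) = ((1931/2000)/(2257/2500) − 1)/(5/2) = 627/22570 ≈ 2.7780%

step 1 [0.5y] swap r/2=17/4983: DF=(1 − 17/4983·(0))/(1+17/4983) = 4983/5000 ≈ 0.996600
step 2 [1y] zero: DF = P = 1931/2000 ≈ 0.965500
step 3 [1.5y] bond c/2=1/50: DF=(509833/500000 − 1/50·(0.996600+0.965500))/(1+1/50) = 2403/2500 ≈ 0.961200
step 4 [2y] swap r/2=439/38794: DF=(1 − 439/38794·(0.996600+0.965500+0.961200))/(1+439/38794) = 9561/10000 ≈ 0.956100
step 5 [2.5y] zero: DF = P = 4603/5000 ≈ 0.920600
step 6 [3y] zero: DF = P = 9143/10000 ≈ 0.914300
step 7 [3.5y] bond c/2=9/800: DF=(7817939/8000000 − 9/800·(0.996600+0.965500+0.961200+0.956100+0.920600+0.914300))/(1+9/800) = 2257/2500 ≈ 0.902800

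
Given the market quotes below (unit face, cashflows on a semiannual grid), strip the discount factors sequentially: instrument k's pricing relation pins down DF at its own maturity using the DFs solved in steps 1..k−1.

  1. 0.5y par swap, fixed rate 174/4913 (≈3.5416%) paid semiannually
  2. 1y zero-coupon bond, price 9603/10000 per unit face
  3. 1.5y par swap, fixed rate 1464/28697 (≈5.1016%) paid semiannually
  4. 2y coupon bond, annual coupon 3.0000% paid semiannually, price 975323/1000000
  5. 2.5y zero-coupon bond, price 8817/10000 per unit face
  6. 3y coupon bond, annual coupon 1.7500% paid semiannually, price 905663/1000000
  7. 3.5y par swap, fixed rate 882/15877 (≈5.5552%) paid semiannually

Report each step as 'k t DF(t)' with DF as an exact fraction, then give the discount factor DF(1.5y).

1 1/2 4913/5000
2 1 9603/10000
3 3/2 2317/2500
4 2 1837/2000
5 5/2 8817/10000
6 3 8573/10000
7 7/2 2059/2500
DF(1.5y) = 2317/2500 ≈ 0.926800

step 1 [0.5y] swap r/2=87/4913: DF=(1 − 87/4913·(0))/(1+87/4913) = 4913/5000 ≈ 0.982600
step 2 [1y] zero: DF = P = 9603/10000 ≈ 0.960300
step 3 [1.5y] swap r/2=732/28697: DF=(1 − 732/28697·(0.982600+0.960300))/(1+732/28697) = 2317/2500 ≈ 0.926800
step 4 [2y] bond c/2=3/200: DF=(975323/1000000 − 3/200·(0.982600+0.960300+0.926800))/(1+3/200) = 1837/2000 ≈ 0.918500
step 5 [2.5y] zero: DF = P = 8817/10000 ≈ 0.881700
step 6 [3y] bond c/2=7/800: DF=(905663/1000000 − 7/800·(0.982600+0.960300+0.926800+0.918500+0.881700))/(1+7/800) = 8573/10000 ≈ 0.857300
step 7 [3.5y] swap r/2=441/15877: DF=(1 − 441/15877·(0.982600+0.960300+0.926800+0.918500+0.881700+0.857300))/(1+441/15877) = 2059/2500 ≈ 0.823600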